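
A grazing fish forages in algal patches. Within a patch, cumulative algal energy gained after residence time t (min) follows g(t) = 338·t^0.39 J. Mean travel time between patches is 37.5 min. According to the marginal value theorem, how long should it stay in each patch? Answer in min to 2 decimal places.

23.98 min

By the marginal value theorem, leave when the instantaneous gain rate g'(t) equals the habitat-wide average g(t)/(T + t).
g'(t) = 0.39·338·t^-0.61. Setting 0.39·338·t^-0.61 = 338·t^0.39/(37.5+t) gives 0.39(37.5+t) = t, so 0.61·t = 0.39×37.5.
t* = 0.39×37.5/0.61 = 23.98 min.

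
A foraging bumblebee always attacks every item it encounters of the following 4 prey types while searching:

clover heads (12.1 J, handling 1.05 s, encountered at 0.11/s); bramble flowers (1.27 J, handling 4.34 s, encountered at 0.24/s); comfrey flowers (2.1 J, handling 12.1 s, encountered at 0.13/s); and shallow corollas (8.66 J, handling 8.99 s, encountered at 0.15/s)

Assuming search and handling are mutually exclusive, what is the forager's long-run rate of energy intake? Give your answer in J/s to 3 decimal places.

R = Σλ_iE_i / (1 + Σλ_ih_i)
Numerator: 0.11×12.1 + 0.24×1.27 + 0.13×2.1 + 0.15×8.66 = 3.208
Denominator: 1 + 0.11×1.05 + 0.24×4.34 + 0.13×12.1 + 0.15×8.99 = 5.079
R = 3.208/5.079 = 0.6316 J/s

0.632 J/s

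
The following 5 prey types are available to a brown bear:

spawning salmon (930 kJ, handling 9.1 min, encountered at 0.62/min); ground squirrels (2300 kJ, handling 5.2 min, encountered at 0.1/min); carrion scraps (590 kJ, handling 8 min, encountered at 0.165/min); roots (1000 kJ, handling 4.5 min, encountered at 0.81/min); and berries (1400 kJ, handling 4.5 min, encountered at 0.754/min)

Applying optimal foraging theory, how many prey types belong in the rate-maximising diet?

2

Rank by E/h (kJ/min): ground squirrels 442, berries 311, roots 222, spawning salmon 102, carrion scraps 73.8. Include each in turn until the next type's E/h falls below the running intake rate.
Rate on top 1: 151.3. berries: 311 > 151.3 → include.
Rate on top 2: 261.7. roots: 222 < 261.7 → exclude; stop.
Optimal diet: ground squirrels, berries — 2 of 5 types.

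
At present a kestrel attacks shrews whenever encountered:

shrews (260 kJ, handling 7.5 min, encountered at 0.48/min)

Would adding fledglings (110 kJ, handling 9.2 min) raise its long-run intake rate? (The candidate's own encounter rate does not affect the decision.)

No

Intake rate on the current diet: R = (0.48×260) / (1 + 0.48×7.5) = 124.8/4.6 = 27.13 kJ/min.
fledglings: E/h = 110/9.2 = 11.96 kJ/min.
Since 11.96 < R, time spent handling fledglings is better spent searching.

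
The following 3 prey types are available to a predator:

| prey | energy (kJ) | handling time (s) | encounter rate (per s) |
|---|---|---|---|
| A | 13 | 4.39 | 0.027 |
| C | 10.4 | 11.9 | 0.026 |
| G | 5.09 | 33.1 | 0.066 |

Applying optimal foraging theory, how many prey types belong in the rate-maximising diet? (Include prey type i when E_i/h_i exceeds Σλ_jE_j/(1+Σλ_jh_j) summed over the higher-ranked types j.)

2

E/h in descending order: A 2.96, C 0.874, G 0.154 kJ/s. The optimal diet is the largest prefix of this list for which every included type satisfies E_i/h_i > R on the types above it.
Rate on top 1: 0.3138. C: 0.874 > 0.3138 → include.
Rate on top 2: 0.4352. G: 0.154 < 0.4352 → exclude; stop.
Optimal diet: A, C — 2 of 3 types.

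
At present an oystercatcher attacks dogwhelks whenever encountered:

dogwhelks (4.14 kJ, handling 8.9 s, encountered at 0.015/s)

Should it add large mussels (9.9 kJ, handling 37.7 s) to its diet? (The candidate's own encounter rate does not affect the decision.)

Yes

Intake rate on the current diet: R = (0.015×4.14) / (1 + 0.015×8.9) = 0.0621/1.133 = 0.05479 kJ/s.
Profitability of large mussels: 9.9/37.7 = 0.2626 kJ/s.
0.2626 > 0.05479, so adding large mussels raises the average — include it.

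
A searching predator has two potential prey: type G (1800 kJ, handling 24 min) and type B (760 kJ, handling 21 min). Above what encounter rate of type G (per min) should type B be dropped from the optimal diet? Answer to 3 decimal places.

0.039 per min

At the threshold, the rate on type G alone equals the profitability of type B: λ·1800/(1 + λ·24) = 760/21 = 36.19.
Rearranging, λ(1800 − 36.19×24) = 36.19, so λ = 36.19/931.4 = 0.03885 per min.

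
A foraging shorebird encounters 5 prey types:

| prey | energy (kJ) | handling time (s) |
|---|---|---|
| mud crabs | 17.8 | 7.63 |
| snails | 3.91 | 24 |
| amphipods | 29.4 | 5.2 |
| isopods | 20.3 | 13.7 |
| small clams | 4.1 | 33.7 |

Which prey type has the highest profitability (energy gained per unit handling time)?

amphipods

In descending order of E/h:
amphipods: 29.4/5.2 = 5.65 kJ/s
mud crabs: 17.8/7.63 = 2.33 kJ/s
isopods: 20.3/13.7 = 1.48 kJ/s
snails: 3.91/24 = 0.163 kJ/s
small clams: 4.1/33.7 = 0.122 kJ/s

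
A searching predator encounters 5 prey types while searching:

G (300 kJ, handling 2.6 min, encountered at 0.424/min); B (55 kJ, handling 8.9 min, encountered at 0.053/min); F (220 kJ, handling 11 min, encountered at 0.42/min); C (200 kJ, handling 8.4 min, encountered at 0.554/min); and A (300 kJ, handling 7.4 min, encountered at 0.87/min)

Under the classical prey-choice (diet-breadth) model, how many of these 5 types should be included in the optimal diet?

E/h in descending order: G 115, A 40.5, C 23.8, F 20, B 6.18 kJ/min. The optimal diet is the largest prefix of this list for which every included type satisfies E_i/h_i > R on the types above it.
Rate on top 1: 60.5. A: 40.5 < 60.5 → exclude; stop.
Optimal diet: G — 1 of 5 types.

1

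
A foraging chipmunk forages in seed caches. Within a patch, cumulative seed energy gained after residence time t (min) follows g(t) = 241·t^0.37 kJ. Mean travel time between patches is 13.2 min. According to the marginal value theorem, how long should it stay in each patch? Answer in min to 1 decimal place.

By the marginal value theorem, leave when the instantaneous gain rate g'(t) equals the habitat-wide average g(t)/(T + t).
g'(t) = 0.37·241·t^-0.63. Setting 0.37·241·t^-0.63 = 241·t^0.37/(13.2+t) gives 0.37(13.2+t) = t, so 0.63·t = 0.37×13.2.
t* = 0.37×13.2/0.63 = 7.752 min.

7.8 min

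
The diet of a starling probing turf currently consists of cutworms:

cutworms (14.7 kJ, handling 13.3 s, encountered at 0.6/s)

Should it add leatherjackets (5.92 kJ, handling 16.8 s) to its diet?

Current rate: (0.6×14.7)/(1 + 0.6×13.3) = 0.9822 kJ/s.
Profitability of leatherjackets: 5.92/16.8 = 0.3524 kJ/s.
0.3524 < 0.9822, so adding leatherjackets would lower the average — exclude it.

No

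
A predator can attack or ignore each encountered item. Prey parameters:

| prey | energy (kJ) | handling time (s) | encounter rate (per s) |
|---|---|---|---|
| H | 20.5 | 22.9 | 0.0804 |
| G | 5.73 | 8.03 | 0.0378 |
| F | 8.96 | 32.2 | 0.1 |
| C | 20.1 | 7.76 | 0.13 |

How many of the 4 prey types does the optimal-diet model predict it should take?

Profitabilities (E/h, kJ/s): C 2.59, H 0.895, G 0.714, F 0.278. Add prey in this order while the next type's profitability exceeds the intake rate on those already taken.
Rate on top 1: 1.301. H: 0.895 < 1.301 → exclude; stop.
Optimal diet: C — 1 of 4 types.

1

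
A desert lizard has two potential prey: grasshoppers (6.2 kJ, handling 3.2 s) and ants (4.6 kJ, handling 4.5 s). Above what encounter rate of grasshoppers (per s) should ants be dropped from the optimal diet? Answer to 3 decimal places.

At the threshold, the rate on grasshoppers alone equals the profitability of ants: λ·6.2/(1 + λ·3.2) = 4.6/4.5 = 1.022.
Rearranging, λ(6.2 − 1.022×3.2) = 1.022, so λ = 1.022/2.929 = 0.349 per s.

0.349 per s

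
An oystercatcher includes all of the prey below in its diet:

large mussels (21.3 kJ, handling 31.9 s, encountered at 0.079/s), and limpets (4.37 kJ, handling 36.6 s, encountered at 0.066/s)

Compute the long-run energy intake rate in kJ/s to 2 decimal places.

0.33 kJ/s

R = (0.079×21.3 + 0.066×4.37) / (1 + 0.079×31.9 + 0.066×36.6) = 1.971/5.936 = 0.3321 kJ/s.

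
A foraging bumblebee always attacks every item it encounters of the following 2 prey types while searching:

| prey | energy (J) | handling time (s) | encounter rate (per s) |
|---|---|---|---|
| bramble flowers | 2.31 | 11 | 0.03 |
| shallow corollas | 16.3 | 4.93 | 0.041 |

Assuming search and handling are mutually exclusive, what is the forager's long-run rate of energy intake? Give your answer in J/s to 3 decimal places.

0.481 J/s

Energy encountered per unit search time: 0.03×2.31 + 0.041×16.3 = 0.7376 J/s.
Handling time per unit search time: 0.03×11 + 0.041×4.93 = 0.5321.
Rate = 0.7376/(1 + 0.5321) = 0.4814 J/s.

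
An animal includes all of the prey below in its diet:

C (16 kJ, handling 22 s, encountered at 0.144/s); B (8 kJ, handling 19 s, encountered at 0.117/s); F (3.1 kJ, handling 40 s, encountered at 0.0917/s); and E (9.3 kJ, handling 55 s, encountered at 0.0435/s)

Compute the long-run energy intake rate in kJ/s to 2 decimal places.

0.32 kJ/s

R = (0.144×16 + 0.117×8 + 0.0917×3.1 + 0.0435×9.3) / (1 + 0.144×22 + 0.117×19 + 0.0917×40 + 0.0435×55) = 3.929/12.45 = 0.3155 kJ/s.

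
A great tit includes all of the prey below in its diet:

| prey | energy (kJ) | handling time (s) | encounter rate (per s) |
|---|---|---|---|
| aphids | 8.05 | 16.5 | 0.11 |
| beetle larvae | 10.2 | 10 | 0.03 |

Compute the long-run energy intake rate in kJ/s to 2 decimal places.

0.38 kJ/s

R = Σλ_iE_i / (1 + Σλ_ih_i)
Numerator: 0.11×8.05 + 0.03×10.2 = 1.192
Denominator: 1 + 0.11×16.5 + 0.03×10 = 3.115
R = 1.192/3.115 = 0.3825 kJ/s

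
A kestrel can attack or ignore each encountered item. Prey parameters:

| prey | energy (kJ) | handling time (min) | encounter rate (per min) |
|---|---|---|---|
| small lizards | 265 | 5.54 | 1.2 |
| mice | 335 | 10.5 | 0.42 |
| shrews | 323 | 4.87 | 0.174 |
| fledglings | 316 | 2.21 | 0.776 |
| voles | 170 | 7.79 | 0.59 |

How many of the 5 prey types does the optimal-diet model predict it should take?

E/h in descending order: fledglings 143, shrews 66.3, small lizards 47.8, mice 31.9, voles 21.8 kJ/min. The optimal diet is the largest prefix of this list for which every included type satisfies E_i/h_i > R on the types above it.
Rate on top 1: 90.32. shrews: 66.3 < 90.32 → exclude; stop.
Optimal diet: fledglings — 1 of 5 types.

1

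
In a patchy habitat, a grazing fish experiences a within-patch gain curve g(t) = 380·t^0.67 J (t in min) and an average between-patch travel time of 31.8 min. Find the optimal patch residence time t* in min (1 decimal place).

64.6 min

Optimal t* satisfies g'(t*) = g(t*)/(T + t*).
g'(t) = 0.67·380·t^-0.33. Setting 0.67·380·t^-0.33 = 380·t^0.67/(31.8+t) gives 0.67(31.8+t) = t, so 0.33·t = 0.67×31.8.
t* = 0.67×31.8/0.33 = 64.56 min.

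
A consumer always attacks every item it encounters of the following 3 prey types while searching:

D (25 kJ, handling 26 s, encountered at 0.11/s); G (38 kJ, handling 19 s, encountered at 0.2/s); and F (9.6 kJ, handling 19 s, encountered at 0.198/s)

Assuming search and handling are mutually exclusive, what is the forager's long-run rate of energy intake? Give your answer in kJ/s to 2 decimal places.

1.07 kJ/s

R = Σλ_iE_i / (1 + Σλ_ih_i)
Numerator: 0.11×25 + 0.2×38 + 0.198×9.6 = 12.25
Denominator: 1 + 0.11×26 + 0.2×19 + 0.198×19 = 11.42
R = 12.25/11.42 = 1.073 kJ/s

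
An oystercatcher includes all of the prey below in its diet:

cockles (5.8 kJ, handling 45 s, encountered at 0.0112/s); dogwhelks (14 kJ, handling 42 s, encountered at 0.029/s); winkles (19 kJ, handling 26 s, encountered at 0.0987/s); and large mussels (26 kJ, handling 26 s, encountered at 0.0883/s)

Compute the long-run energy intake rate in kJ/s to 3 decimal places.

0.612 kJ/s

R = Σλ_iE_i / (1 + Σλ_ih_i)
Numerator: 0.0112×5.8 + 0.029×14 + 0.0987×19 + 0.0883×26 = 4.642
Denominator: 1 + 0.0112×45 + 0.029×42 + 0.0987×26 + 0.0883×26 = 7.584
R = 4.642/7.584 = 0.6121 kJ/s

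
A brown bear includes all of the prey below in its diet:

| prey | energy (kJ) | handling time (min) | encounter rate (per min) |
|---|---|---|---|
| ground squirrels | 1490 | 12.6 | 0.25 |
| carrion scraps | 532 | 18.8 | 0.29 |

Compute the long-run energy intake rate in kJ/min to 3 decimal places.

54.861 kJ/min

R = (0.25×1490 + 0.29×532) / (1 + 0.25×12.6 + 0.29×18.8) = 526.8/9.602 = 54.86 kJ/min.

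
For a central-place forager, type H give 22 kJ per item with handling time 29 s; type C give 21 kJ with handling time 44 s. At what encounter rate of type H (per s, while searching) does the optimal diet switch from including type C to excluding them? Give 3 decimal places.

0.058 per s

The zero-one rule: include type C iff E₂/h₂ > λE₁/(1+λh₁). Equality gives the switch point.
λE₁h₂ = E₂ + λE₂h₁ ⇒ λ = E₂/(E₁h₂ − E₂h₁) = 21/(968 − 609) = 0.0585 per s.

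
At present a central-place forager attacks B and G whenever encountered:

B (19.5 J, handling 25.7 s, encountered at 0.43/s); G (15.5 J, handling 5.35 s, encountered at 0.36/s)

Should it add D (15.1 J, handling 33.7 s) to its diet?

Intake rate on the current diet: R = (0.43×19.5 + 0.36×15.5) / (1 + 0.43×25.7 + 0.36×5.35) = 13.96/13.98 = 0.9991 J/s.
Profitability of D: 15.1/33.7 = 0.4481 J/s.
Since 0.4481 < R, time spent handling D is better spent searching.

No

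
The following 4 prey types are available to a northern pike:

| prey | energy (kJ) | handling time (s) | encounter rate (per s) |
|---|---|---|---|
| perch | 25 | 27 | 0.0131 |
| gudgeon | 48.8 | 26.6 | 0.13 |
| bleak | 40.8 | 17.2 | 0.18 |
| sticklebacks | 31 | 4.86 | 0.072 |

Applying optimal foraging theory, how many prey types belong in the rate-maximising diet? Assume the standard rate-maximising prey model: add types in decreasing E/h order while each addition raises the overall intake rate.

Profitabilities (E/h, kJ/s): sticklebacks 6.38, bleak 2.37, gudgeon 1.83, perch 0.926. Add prey in this order while the next type's profitability exceeds the intake rate on those already taken.
Rate on top 1: 1.653. bleak: 2.37 > 1.653 → include.
Rate on top 2: 2.154. gudgeon: 1.83 < 2.154 → exclude; stop.
Optimal diet: sticklebacks, bleak — 2 of 4 types.

2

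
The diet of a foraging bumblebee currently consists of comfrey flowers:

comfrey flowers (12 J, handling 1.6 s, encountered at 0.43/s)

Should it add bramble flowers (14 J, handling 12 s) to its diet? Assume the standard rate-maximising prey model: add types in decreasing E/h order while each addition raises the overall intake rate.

No

Current rate: (0.43×12)/(1 + 0.43×1.6) = 3.057 J/s.
bramble flowers: E/h = 14/12 = 1.167 J/s.
Since 1.167 < R, time spent handling bramble flowers is better spent searching.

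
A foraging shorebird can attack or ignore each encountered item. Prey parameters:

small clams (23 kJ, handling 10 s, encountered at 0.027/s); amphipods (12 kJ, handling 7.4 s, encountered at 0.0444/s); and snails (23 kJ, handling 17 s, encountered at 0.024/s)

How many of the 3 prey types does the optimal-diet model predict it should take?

3

Rank by E/h (kJ/s): small clams 2.3, amphipods 1.62, snails 1.35. Include each in turn until the next type's E/h falls below the running intake rate.
Rate on top 1: 0.489. amphipods: 1.62 > 0.489 → include.
Rate on top 2: 0.7218. snails: 1.35 > 0.7218 → include.
Optimal diet: small clams, amphipods, snails — 3 of 3 types.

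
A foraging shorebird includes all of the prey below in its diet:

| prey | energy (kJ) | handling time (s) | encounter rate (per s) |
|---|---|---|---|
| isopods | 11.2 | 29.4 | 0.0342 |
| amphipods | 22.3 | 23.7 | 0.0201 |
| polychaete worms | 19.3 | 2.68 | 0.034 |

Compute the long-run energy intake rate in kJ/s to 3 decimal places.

0.578 kJ/s

Energy encountered per unit search time: 0.0342×11.2 + 0.0201×22.3 + 0.034×19.3 = 1.487 kJ/s.
Handling time per unit search time: 0.0342×29.4 + 0.0201×23.7 + 0.034×2.68 = 1.573.
Rate = 1.487/(1 + 1.573) = 0.5781 kJ/s.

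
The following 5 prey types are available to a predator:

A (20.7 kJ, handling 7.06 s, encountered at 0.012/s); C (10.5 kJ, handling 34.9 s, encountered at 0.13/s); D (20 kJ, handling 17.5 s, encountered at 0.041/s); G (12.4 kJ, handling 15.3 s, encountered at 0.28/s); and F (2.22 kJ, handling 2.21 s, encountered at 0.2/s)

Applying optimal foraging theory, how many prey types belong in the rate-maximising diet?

4

E/h in descending order: A 2.93, D 1.14, F 1, G 0.81, C 0.301 kJ/s. The optimal diet is the largest prefix of this list for which every included type satisfies E_i/h_i > R on the types above it.
Rate on top 1: 0.229. D: 1.14 > 0.229 → include.
Rate on top 2: 0.5928. F: 1 > 0.5928 → include.
Rate on top 3: 0.6739. G: 0.81 > 0.6739 → include.
Rate on top 4: 0.7635. C: 0.301 < 0.7635 → exclude; stop.
Optimal diet: A, D, F, G — 4 of 5 types.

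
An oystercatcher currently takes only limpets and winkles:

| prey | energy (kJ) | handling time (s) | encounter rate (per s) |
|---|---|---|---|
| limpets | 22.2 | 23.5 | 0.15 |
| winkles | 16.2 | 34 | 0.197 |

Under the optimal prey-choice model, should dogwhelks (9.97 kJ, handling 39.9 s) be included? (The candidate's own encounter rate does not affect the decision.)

On limpets and winkles alone, R = ΣλE/(1+Σλh) = 6.521/11.22 = 0.5811 kJ/s.
Profitability of dogwhelks: 9.97/39.9 = 0.2499 kJ/s.
Since 0.2499 < R, time spent handling dogwhelks is better spent searching.

No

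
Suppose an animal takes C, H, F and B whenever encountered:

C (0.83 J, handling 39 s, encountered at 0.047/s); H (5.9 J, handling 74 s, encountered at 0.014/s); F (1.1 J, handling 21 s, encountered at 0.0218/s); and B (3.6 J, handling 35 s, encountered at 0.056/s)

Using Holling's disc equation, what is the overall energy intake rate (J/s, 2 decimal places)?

Energy encountered per unit search time: 0.047×0.83 + 0.014×5.9 + 0.0218×1.1 + 0.056×3.6 = 0.3472 J/s.
Handling time per unit search time: 0.047×39 + 0.014×74 + 0.0218×21 + 0.056×35 = 5.287.
Rate = 0.3472/(1 + 5.287) = 0.05523 J/s.

0.06 J/s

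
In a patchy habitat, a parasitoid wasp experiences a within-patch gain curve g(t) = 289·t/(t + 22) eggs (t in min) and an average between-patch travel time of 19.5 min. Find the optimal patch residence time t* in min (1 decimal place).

Maximise g(t)/(T+t): set derivative to zero → g'(t)(T+t) = g(t).
g'(t) = 289·22/(t + 22)². Setting 289·22/(t+22)² = 289t/[(t+22)(19.5+t)] gives 22(19.5+t) = t(t+22), so t² = 22×19.5 = 429.
t* = √429 = 20.71 min.

20.7 min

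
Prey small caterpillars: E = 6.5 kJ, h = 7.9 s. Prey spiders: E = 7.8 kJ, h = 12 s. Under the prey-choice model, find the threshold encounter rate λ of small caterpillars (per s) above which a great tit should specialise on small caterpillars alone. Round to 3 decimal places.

0.476 per s

At the threshold, the rate on small caterpillars alone equals the profitability of spiders: λ·6.5/(1 + λ·7.9) = 7.8/12 = 0.65.
Rearranging, λ(6.5 − 0.65×7.9) = 0.65, so λ = 0.65/1.365 = 0.4762 per s.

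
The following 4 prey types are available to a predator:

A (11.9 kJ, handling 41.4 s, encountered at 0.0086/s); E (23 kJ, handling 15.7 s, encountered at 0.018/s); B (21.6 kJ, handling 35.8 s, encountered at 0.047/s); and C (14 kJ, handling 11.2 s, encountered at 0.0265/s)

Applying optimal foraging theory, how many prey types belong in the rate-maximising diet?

E/h in descending order: E 1.46, C 1.25, B 0.603, A 0.287 kJ/s. The optimal diet is the largest prefix of this list for which every included type satisfies E_i/h_i > R on the types above it.
Rate on top 1: 0.3228. C: 1.25 > 0.3228 → include.
Rate on top 2: 0.497. B: 0.603 > 0.497 → include.
Rate on top 3: 0.5519. A: 0.287 < 0.5519 → exclude; stop.
Optimal diet: E, C, B — 3 of 4 types.

3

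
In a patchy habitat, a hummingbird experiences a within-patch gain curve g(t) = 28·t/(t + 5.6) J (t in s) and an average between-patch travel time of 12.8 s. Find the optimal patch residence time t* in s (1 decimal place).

By the marginal value theorem, leave when the instantaneous gain rate g'(t) equals the habitat-wide average g(t)/(T + t).
g'(t) = 28·5.6/(t + 5.6)². Setting 28·5.6/(t+5.6)² = 28t/[(t+5.6)(12.8+t)] gives 5.6(12.8+t) = t(t+5.6), so t² = 5.6×12.8 = 71.68.
t* = √71.68 = 8.466 s.

8.5 s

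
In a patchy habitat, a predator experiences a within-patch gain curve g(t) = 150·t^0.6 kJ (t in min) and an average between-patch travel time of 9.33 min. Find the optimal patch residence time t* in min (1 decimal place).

14.0 min

By the marginal value theorem, leave when the instantaneous gain rate g'(t) equals the habitat-wide average g(t)/(T + t).
g'(t) = 0.6·150·t^-0.4. Setting 0.6·150·t^-0.4 = 150·t^0.6/(9.33+t) gives 0.6(9.33+t) = t, so 0.40·t = 0.6×9.33.
t* = 0.6×9.33/0.40 = 13.99 min.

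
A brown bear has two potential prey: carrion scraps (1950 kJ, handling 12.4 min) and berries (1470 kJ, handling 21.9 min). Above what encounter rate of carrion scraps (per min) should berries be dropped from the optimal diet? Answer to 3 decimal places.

0.060 per min

Drop berries once their profitability E₂/h₂ falls below the rate achievable on carrion scraps alone: E₂/h₂ = λE₁/(1 + λh₁).
Solve for λ: λE₁h₂ = E₂(1 + λh₁) → λ(E₁h₂ − E₂h₁) = E₂ → λ = E₂/(E₁h₂ − E₂h₁).
λ = 1470/(1950×21.9 − 1470×12.4) = 1470/2.448e+04 = 0.06006 per min.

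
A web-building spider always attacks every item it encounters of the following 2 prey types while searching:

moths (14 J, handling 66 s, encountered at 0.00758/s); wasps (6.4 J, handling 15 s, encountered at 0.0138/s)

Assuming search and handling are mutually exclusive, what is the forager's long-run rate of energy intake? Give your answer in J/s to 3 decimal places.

0.114 J/s

R = Σλ_iE_i / (1 + Σλ_ih_i)
Numerator: 0.00758×14 + 0.0138×6.4 = 0.1944
Denominator: 1 + 0.00758×66 + 0.0138×15 = 1.707
R = 0.1944/1.707 = 0.1139 J/s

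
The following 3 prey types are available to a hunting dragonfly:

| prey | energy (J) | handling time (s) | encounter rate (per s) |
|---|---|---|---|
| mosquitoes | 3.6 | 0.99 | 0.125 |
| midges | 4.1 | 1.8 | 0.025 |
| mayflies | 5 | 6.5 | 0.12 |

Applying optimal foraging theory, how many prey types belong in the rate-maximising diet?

3

E/h in descending order: mosquitoes 3.64, midges 2.28, mayflies 0.769 J/s. The optimal diet is the largest prefix of this list for which every included type satisfies E_i/h_i > R on the types above it.
Rate on top 1: 0.4004. midges: 2.28 > 0.4004 → include.
Rate on top 2: 0.4727. mayflies: 0.769 > 0.4727 → include.
Optimal diet: mosquitoes, midges, mayflies — 3 of 3 types.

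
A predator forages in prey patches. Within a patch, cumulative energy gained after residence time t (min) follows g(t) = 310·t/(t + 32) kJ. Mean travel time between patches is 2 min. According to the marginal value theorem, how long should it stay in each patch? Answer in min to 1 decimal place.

8.0 min

By the marginal value theorem, leave when the instantaneous gain rate g'(t) equals the habitat-wide average g(t)/(T + t).
g'(t) = 310·32/(t + 32)². Setting 310·32/(t+32)² = 310t/[(t+32)(2+t)] gives 32(2+t) = t(t+32), so t² = 32×2 = 64.
t* = √64 = 8 min.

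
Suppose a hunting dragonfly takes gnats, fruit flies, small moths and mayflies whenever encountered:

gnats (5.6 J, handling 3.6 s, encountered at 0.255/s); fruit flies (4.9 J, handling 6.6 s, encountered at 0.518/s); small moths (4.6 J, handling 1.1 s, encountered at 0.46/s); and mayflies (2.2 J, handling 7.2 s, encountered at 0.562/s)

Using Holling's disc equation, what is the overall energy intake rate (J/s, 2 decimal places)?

0.74 J/s

R = Σλ_iE_i / (1 + Σλ_ih_i)
Numerator: 0.255×5.6 + 0.518×4.9 + 0.46×4.6 + 0.562×2.2 = 7.319
Denominator: 1 + 0.255×3.6 + 0.518×6.6 + 0.46×1.1 + 0.562×7.2 = 9.889
R = 7.319/9.889 = 0.7401 J/s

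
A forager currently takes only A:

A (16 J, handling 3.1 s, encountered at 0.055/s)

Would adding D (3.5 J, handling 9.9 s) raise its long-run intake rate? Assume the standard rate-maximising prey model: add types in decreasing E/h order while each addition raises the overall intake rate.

No

On A alone, R = ΣλE/(1+Σλh) = 0.88/1.171 = 0.7518 J/s.
Profitability of D: 3.5/9.9 = 0.3535 J/s.
0.3535 < 0.7518, so adding D would lower the average — exclude it.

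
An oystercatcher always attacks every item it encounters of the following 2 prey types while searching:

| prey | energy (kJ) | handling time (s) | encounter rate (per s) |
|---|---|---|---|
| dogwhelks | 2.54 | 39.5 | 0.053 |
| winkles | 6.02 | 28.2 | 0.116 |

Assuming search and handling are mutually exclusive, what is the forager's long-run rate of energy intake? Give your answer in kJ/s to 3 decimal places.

0.131 kJ/s

R = Σλ_iE_i / (1 + Σλ_ih_i)
Numerator: 0.053×2.54 + 0.116×6.02 = 0.8329
Denominator: 1 + 0.053×39.5 + 0.116×28.2 = 6.365
R = 0.8329/6.365 = 0.1309 kJ/s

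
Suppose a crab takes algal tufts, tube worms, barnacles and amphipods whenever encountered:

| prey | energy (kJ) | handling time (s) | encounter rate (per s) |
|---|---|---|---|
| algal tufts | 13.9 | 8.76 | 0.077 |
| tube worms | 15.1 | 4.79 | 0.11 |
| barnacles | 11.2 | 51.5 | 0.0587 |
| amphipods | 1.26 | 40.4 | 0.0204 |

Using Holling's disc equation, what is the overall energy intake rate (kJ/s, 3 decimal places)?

R = (0.077×13.9 + 0.11×15.1 + 0.0587×11.2 + 0.0204×1.26) / (1 + 0.077×8.76 + 0.11×4.79 + 0.0587×51.5 + 0.0204×40.4) = 3.414/6.049 = 0.5645 kJ/s.

0.564 kJ/s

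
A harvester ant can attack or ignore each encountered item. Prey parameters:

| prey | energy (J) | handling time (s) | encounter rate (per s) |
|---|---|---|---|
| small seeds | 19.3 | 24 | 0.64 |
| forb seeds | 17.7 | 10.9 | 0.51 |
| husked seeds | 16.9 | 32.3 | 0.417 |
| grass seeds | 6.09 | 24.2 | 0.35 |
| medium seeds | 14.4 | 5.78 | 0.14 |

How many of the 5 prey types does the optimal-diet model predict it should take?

2

Profitabilities (E/h, J/s): medium seeds 2.49, forb seeds 1.62, small seeds 0.804, husked seeds 0.523, grass seeds 0.252. Add prey in this order while the next type's profitability exceeds the intake rate on those already taken.
Rate on top 1: 1.114. forb seeds: 1.62 > 1.114 → include.
Rate on top 2: 1.499. small seeds: 0.804 < 1.499 → exclude; stop.
Optimal diet: medium seeds, forb seeds — 2 of 5 types.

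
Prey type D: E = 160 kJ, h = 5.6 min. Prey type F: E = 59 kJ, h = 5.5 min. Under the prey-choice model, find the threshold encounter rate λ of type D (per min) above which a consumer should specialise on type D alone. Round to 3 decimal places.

0.107 per min

Drop type F once their profitability E₂/h₂ falls below the rate achievable on type D alone: E₂/h₂ = λE₁/(1 + λh₁).
Solve for λ: λE₁h₂ = E₂(1 + λh₁) → λ(E₁h₂ − E₂h₁) = E₂ → λ = E₂/(E₁h₂ − E₂h₁).
λ = 59/(160×5.5 − 59×5.6) = 59/549.6 = 0.1074 per min.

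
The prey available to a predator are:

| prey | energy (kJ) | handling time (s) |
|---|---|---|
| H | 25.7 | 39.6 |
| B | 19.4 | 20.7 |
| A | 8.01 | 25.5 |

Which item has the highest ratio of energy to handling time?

B

Profitability E/h (kJ/s): H = 25.7/39.6 = 0.649, B = 19.4/20.7 = 0.937, A = 8.01/25.5 = 0.314.
Ranked: B > H > A.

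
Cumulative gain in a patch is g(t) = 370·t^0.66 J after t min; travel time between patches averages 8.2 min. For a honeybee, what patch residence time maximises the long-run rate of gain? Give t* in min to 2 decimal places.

Maximise g(t)/(T+t): set derivative to zero → g'(t)(T+t) = g(t).
g'(t) = 0.66·370·t^-0.34. Setting 0.66·370·t^-0.34 = 370·t^0.66/(8.2+t) gives 0.66(8.2+t) = t, so 0.34·t = 0.66×8.2.
t* = 0.66×8.2/0.34 = 15.92 min.

15.92 min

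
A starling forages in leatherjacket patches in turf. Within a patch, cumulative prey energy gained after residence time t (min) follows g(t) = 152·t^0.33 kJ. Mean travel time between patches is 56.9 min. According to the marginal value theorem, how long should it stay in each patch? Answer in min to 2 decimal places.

28.03 min

Maximise g(t)/(T+t): set derivative to zero → g'(t)(T+t) = g(t).
g'(t) = 0.33·152·t^-0.67. Setting 0.33·152·t^-0.67 = 152·t^0.33/(56.9+t) gives 0.33(56.9+t) = t, so 0.67·t = 0.33×56.9.
t* = 0.33×56.9/0.67 = 28.03 min.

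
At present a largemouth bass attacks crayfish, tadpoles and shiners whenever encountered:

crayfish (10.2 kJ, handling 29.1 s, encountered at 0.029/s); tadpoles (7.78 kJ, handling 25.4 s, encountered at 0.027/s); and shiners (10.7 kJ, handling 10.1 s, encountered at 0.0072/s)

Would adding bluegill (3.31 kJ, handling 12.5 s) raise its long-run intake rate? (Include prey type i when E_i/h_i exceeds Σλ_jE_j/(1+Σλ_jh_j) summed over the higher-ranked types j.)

Intake rate on the current diet: R = (0.029×10.2 + 0.027×7.78 + 0.0072×10.7) / (1 + 0.029×29.1 + 0.027×25.4 + 0.0072×10.1) = 0.5829/2.602 = 0.224 kJ/s.
bluegill: E/h = 3.31/12.5 = 0.2648 kJ/s.
Since 0.2648 > R, including bluegill increases the long-run rate.

Yes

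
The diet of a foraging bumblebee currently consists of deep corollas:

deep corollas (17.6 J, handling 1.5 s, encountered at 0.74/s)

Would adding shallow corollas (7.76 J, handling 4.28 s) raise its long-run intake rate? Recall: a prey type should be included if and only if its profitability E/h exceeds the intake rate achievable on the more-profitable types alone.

On deep corollas alone, R = ΣλE/(1+Σλh) = 13.02/2.11 = 6.173 J/s.
shallow corollas: E/h = 7.76/4.28 = 1.813 J/s.
Since 1.813 < R, time spent handling shallow corollas is better spent searching.

No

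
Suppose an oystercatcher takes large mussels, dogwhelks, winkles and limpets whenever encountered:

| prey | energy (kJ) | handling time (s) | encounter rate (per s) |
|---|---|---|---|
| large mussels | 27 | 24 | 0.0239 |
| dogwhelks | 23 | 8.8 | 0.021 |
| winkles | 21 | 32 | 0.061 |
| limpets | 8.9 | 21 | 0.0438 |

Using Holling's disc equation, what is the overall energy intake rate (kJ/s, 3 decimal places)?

Energy encountered per unit search time: 0.0239×27 + 0.021×23 + 0.061×21 + 0.0438×8.9 = 2.799 kJ/s.
Handling time per unit search time: 0.0239×24 + 0.021×8.8 + 0.061×32 + 0.0438×21 = 3.63.
Rate = 2.799/(1 + 3.63) = 0.6045 kJ/s.

0.605 kJ/s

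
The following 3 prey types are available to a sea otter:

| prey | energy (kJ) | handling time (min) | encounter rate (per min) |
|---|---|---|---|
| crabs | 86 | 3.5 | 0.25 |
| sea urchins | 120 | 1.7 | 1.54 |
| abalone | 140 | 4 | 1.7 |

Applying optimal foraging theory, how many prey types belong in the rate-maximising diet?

1

Profitabilities (E/h, kJ/min): sea urchins 70.6, abalone 35, crabs 24.6. Add prey in this order while the next type's profitability exceeds the intake rate on those already taken.
Rate on top 1: 51.08. abalone: 35 < 51.08 → exclude; stop.
Optimal diet: sea urchins — 1 of 3 types.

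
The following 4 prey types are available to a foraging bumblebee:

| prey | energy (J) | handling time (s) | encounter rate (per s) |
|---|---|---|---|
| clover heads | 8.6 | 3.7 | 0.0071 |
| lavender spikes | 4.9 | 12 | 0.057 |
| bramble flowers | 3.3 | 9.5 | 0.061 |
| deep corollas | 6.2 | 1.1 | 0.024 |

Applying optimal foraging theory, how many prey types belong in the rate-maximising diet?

E/h in descending order: deep corollas 5.64, clover heads 2.32, lavender spikes 0.408, bramble flowers 0.347 J/s. The optimal diet is the largest prefix of this list for which every included type satisfies E_i/h_i > R on the types above it.
Rate on top 1: 0.145. clover heads: 2.32 > 0.145 → include.
Rate on top 2: 0.1994. lavender spikes: 0.408 > 0.1994 → include.
Rate on top 3: 0.2817. bramble flowers: 0.347 > 0.2817 → include.
Optimal diet: deep corollas, clover heads, lavender spikes, bramble flowers — 4 of 4 types.

4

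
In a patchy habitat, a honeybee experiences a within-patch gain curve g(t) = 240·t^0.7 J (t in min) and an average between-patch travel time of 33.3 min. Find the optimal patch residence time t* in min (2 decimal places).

77.70 min

Optimal t* satisfies g'(t*) = g(t*)/(T + t*).
g'(t) = 0.7·240·t^-0.3. Setting 0.7·240·t^-0.3 = 240·t^0.7/(33.3+t) gives 0.7(33.3+t) = t, so 0.30·t = 0.7×33.3.
t* = 0.7×33.3/0.30 = 77.7 min.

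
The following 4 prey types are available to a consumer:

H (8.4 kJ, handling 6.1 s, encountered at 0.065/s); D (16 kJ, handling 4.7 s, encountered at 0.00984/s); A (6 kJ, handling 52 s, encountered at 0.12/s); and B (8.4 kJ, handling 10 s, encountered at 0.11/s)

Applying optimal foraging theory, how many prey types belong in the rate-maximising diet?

3

E/h in descending order: D 3.4, H 1.38, B 0.84, A 0.115 kJ/s. The optimal diet is the largest prefix of this list for which every included type satisfies E_i/h_i > R on the types above it.
Rate on top 1: 0.1505. H: 1.38 > 0.1505 → include.
Rate on top 2: 0.4876. B: 0.84 > 0.4876 → include.
Rate on top 3: 0.64. A: 0.115 < 0.64 → exclude; stop.
Optimal diet: D, H, B — 3 of 4 types.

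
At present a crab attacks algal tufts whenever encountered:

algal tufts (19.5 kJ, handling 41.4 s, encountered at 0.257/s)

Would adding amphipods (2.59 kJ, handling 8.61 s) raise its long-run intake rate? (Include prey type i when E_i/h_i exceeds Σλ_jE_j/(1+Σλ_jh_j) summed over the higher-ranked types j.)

No

Current rate: (0.257×19.5)/(1 + 0.257×41.4) = 0.4305 kJ/s.
Profitability of amphipods: 2.59/8.61 = 0.3008 kJ/s.
0.3008 < 0.4305, so adding amphipods would lower the average — exclude it.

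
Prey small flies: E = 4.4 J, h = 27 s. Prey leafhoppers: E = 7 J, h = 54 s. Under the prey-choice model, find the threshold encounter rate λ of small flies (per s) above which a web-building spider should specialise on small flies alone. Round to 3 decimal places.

At the threshold, the rate on small flies alone equals the profitability of leafhoppers: λ·4.4/(1 + λ·27) = 7/54 = 0.1296.
Rearranging, λ(4.4 − 0.1296×27) = 0.1296, so λ = 0.1296/0.9 = 0.144 per s.

0.144 per s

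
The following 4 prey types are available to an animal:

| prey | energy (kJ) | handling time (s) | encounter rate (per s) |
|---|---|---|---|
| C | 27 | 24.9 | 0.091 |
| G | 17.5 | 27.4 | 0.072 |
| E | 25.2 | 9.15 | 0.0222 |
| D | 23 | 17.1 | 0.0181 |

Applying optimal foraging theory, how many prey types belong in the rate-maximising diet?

3

Rank by E/h (kJ/s): E 2.75, D 1.35, C 1.08, G 0.639. Include each in turn until the next type's E/h falls below the running intake rate.
Rate on top 1: 0.465. D: 1.35 > 0.465 → include.
Rate on top 2: 0.6451. C: 1.08 > 0.6451 → include.
Rate on top 3: 0.9085. G: 0.639 < 0.9085 → exclude; stop.
Optimal diet: E, D, C — 3 of 4 types.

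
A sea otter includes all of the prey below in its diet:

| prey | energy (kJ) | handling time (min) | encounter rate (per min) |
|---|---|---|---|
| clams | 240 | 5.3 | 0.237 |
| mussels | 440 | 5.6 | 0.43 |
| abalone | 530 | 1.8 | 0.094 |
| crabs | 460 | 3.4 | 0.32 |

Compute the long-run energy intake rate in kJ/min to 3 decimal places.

74.832 kJ/min

Energy encountered per unit search time: 0.237×240 + 0.43×440 + 0.094×530 + 0.32×460 = 443.1 kJ/min.
Handling time per unit search time: 0.237×5.3 + 0.43×5.6 + 0.094×1.8 + 0.32×3.4 = 4.921.
Rate = 443.1/(1 + 4.921) = 74.83 kJ/min.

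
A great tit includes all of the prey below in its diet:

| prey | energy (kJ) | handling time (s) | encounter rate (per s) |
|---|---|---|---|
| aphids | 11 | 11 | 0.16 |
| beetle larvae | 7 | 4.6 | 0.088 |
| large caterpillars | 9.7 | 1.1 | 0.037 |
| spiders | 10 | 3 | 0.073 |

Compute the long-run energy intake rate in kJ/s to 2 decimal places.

1.01 kJ/s

R = (0.16×11 + 0.088×7 + 0.037×9.7 + 0.073×10) / (1 + 0.16×11 + 0.088×4.6 + 0.037×1.1 + 0.073×3) = 3.465/3.425 = 1.012 kJ/s.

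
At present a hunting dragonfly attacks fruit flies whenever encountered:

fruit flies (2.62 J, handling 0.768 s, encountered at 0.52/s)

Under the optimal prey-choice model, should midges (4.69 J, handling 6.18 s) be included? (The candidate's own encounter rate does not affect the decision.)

No

On fruit flies alone, R = ΣλE/(1+Σλh) = 1.362/1.399 = 0.9736 J/s.
midges: E/h = 4.69/6.18 = 0.7589 J/s.
0.7589 < 0.9736, so adding midges would lower the average — exclude it.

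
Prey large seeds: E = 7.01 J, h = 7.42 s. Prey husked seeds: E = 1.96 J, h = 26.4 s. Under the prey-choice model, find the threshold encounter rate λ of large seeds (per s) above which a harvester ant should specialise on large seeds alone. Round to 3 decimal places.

0.011 per s

Drop husked seeds once their profitability E₂/h₂ falls below the rate achievable on large seeds alone: E₂/h₂ = λE₁/(1 + λh₁).
Solve for λ: λE₁h₂ = E₂(1 + λh₁) → λ(E₁h₂ − E₂h₁) = E₂ → λ = E₂/(E₁h₂ − E₂h₁).
λ = 1.96/(7.01×26.4 − 1.96×7.42) = 1.96/170.5 = 0.01149 per s.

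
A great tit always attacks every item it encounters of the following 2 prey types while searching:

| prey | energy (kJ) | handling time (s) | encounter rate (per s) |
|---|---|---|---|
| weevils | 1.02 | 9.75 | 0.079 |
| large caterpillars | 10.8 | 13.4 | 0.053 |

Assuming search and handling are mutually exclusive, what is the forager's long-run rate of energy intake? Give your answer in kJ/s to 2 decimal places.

Energy encountered per unit search time: 0.079×1.02 + 0.053×10.8 = 0.653 kJ/s.
Handling time per unit search time: 0.079×9.75 + 0.053×13.4 = 1.48.
Rate = 0.653/(1 + 1.48) = 0.2633 kJ/s.

0.26 kJ/s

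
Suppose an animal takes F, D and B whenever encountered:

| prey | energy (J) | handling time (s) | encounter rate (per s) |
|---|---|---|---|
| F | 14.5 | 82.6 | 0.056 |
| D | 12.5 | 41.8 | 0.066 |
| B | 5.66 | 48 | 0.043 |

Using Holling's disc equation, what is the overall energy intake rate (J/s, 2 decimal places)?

R = Σλ_iE_i / (1 + Σλ_ih_i)
Numerator: 0.056×14.5 + 0.066×12.5 + 0.043×5.66 = 1.88
Denominator: 1 + 0.056×82.6 + 0.066×41.8 + 0.043×48 = 10.45
R = 1.88/10.45 = 0.18 J/s

0.18 J/s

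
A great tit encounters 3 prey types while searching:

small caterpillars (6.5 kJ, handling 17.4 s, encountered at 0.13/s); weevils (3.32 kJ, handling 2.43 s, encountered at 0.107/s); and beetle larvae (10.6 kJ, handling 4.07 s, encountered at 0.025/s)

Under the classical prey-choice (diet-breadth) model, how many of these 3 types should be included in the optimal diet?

2

Profitabilities (E/h, kJ/s): beetle larvae 2.6, weevils 1.37, small caterpillars 0.374. Add prey in this order while the next type's profitability exceeds the intake rate on those already taken.
Rate on top 1: 0.2405. weevils: 1.37 > 0.2405 → include.
Rate on top 2: 0.4555. small caterpillars: 0.374 < 0.4555 → exclude; stop.
Optimal diet: beetle larvae, weevils — 2 of 3 types.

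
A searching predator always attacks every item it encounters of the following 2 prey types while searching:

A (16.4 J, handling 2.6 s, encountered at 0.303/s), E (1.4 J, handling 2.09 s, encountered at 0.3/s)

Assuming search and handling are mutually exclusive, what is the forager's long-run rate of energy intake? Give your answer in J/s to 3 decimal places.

Energy encountered per unit search time: 0.303×16.4 + 0.3×1.4 = 5.389 J/s.
Handling time per unit search time: 0.303×2.6 + 0.3×2.09 = 1.415.
Rate = 5.389/(1 + 1.415) = 2.232 J/s.

2.232 J/s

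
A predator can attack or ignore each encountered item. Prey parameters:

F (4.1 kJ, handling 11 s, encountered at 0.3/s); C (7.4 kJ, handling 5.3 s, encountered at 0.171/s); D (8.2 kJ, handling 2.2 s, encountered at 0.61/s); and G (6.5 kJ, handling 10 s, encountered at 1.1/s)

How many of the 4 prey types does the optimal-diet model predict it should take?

1

Profitabilities (E/h, kJ/s): D 3.73, C 1.4, G 0.65, F 0.373. Add prey in this order while the next type's profitability exceeds the intake rate on those already taken.
Rate on top 1: 2.136. C: 1.4 < 2.136 → exclude; stop.
Optimal diet: D — 1 of 4 types.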